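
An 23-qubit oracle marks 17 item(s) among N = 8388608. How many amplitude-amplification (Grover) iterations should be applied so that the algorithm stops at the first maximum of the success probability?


After j Grover iterations the success probability is P(j) = sin^2((2j+1)*theta), where sin(theta) = sqrt(k/N).
N = 2^23 = 8388608, k = 17
sin(theta) = sqrt(k/N) = 0.00142357224
theta = arcsin(sqrt(k/N)) = 0.001423572721 rad
P(j) reaches its first maximum when (2j+1)*theta is as close as possible to pi/2, i.e. j = round(pi/(4*theta) - 1/2).
pi/(4*theta) - 1/2 = 551.2092
(For comparison, the common estimate pi/4 * sqrt(N/k) = 551.7094; the exact maximiser is used here.)
Optimal iterations = 551

551


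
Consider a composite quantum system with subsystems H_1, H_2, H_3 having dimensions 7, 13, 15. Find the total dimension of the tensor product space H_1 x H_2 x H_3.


dim(H_1 x H_2 x H_3) = 7 * 13 * 15
= 91 * 15
= 1365

1365


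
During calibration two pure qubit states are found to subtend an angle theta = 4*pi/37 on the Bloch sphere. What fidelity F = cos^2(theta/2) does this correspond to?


For states separated by angle theta on Bloch sphere:
F = cos^2(theta/2)
theta = 4*pi/37 = 0.3396
theta/2 = 0.1698
cos(theta/2) = 0.9856
F = 0.9714

0.9714


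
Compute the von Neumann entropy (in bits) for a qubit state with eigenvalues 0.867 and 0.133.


S = -p*log2(p) - (1-p)*log2(1-p)
p = 0.8670, 1-p = 0.1330
= -0.8670 * log2(0.8670) - 0.1330 * log2(0.1330)
= -(-0.1785) - (-0.3871)
= 0.5656

0.5656


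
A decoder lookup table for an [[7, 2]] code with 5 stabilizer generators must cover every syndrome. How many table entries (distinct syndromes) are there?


Each stabilizer generator gives a binary (+1 or -1) measurement outcome.
With 5 independent generators:
Total syndromes = 2^5
= 32

32


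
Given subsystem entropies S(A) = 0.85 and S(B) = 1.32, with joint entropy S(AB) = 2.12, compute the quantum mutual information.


I(A:B) = S(A) + S(B) - S(AB)
= 0.85 + 1.32 - 2.12
= 0.0500

0.0500


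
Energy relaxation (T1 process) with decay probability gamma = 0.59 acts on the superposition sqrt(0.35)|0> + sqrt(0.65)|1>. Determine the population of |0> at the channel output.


For amplitude damping with parameter gamma on state sqrt(a)|0> + sqrt(b)|1>:
alpha^2 = 0.35, beta^2 = 0.65
P(|0>) = alpha^2 + gamma * beta^2
= 0.35 + 0.59 * 0.65
= 0.35 + 0.3835
= 0.7335

0.7335


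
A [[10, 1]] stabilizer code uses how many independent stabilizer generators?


For an [[n,k]] stabilizer code:
Number of stabilizer generators = n - k
= 10 - 1
= 9

9


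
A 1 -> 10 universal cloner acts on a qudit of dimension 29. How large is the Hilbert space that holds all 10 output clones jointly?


Output space = H^(tensor 10) where dim(H) = 29
dim = 29^10
= 841 (after 2 factors)
= 24389 (after 3 factors)
= 707281 (after 4 factors)
= 20511149 (after 5 factors)
= 594823321 (after 6 factors)
= 17249876309 (after 7 factors)
= 500246412961 (after 8 factors)
= 14507145975869 (after 9 factors)
= 420707233300201 (after 10 factors)
= 420707233300201

420707233300201


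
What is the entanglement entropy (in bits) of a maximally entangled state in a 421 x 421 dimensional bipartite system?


For a maximally entangled state in d x d:
S = log2(d) = log2(421)
= 8.7177

8.7177


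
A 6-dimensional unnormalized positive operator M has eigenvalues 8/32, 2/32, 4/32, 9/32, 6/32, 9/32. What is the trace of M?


tr(M) = sum of eigenvalues
= 8/32 + 2/32 + 4/32 + 9/32 + 6/32 + 9/32
= 38/32
= 1.1875

1.1875


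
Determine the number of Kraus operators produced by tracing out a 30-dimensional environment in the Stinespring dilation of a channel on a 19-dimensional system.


Tracing out the environment in an orthonormal basis {|i>_E} gives Kraus operators K_i = <i|_E U |0>_E.
Number of Kraus operators = dim(H_env) = d_env
= 30

30


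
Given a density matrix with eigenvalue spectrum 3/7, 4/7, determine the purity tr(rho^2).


tr(rho^2) = sum of eigenvalues squared
= (3/7)^2 + (4/7)^2
= (9 + 16) / 49
= 25/49
= 0.5102

0.5102


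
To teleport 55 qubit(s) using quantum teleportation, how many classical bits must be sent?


Quantum teleportation requires 2 classical bits per qubit teleported.
55 qubit(s) -> 2 * 55 = 110 classical bits

110


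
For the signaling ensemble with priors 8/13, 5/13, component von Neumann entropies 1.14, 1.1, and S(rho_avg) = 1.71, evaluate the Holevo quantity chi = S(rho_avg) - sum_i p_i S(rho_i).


chi = S(rho) - sum_i p_i * S(rho_i)
Weighted entropy = 8/13 * 1.14 + 5/13 * 1.1
= 1.1246
chi = 1.71 - 1.1246
= 0.5854

0.5854


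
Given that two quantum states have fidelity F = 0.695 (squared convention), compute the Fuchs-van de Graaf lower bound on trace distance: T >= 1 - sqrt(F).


Fuchs-van de Graaf (squared-fidelity convention): 1 - sqrt(F) <= T <= sqrt(1 - F).
Lower bound: T >= 1 - sqrt(F)
sqrt(F) = sqrt(0.695) = 0.8337
T >= 1 - 0.8337
T >= 0.1663

0.1663


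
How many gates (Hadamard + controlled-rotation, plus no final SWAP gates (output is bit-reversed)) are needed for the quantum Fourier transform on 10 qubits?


Hadamard gates: 10
Controlled rotations: n*(n-1)/2 = 10*9/2 = 45
SWAP gates: 0 (omitted)
Total = 10 + 45
= 55

55


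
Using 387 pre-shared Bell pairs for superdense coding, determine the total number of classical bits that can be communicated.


Superdense coding allows 2 classical bits per shared entangled pair.
387 pair(s) -> 2 * 387 = 774 classical bits

774


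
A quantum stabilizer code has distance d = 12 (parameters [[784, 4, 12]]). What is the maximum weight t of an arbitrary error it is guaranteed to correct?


Code parameters: [[784, 4, 12]], distance d = 12.
Number of correctable errors = floor((d-1)/2)
= floor((12 - 1)/2)
= floor(11/2)
= 5

5


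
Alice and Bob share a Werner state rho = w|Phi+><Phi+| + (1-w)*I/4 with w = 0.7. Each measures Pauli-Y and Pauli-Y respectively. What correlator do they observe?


|Phi+> = (|00> + |11>)/sqrt(2)
For the pure Bell state, <Y_A Y_B> = -1 (Bell-state Pauli correlator).
The maximally-mixed part I/4 has tr(I/4 * P tensor P) = 0 for any traceless Pauli P.
So <Y_A Y_B>_rho = w * (-1) + (1 - w) * 0
= 0.7 * (-1)
= -0.7000

-0.7000


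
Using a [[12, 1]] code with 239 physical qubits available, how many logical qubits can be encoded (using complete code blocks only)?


Each code block uses 12 physical qubits for 1 logical qubit(s).
Number of complete blocks = floor(239 / 12) = 19
Logical qubits = 19 * 1
= 19

19


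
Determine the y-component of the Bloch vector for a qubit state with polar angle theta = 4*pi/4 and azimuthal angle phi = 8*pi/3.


theta = 3.1416, phi = 8.3776
r_y = sin(theta)*sin(phi) = 0.0000 * 0.8660
r_y = 0.0000

0.0000


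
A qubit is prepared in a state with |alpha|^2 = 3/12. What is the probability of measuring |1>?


|alpha|^2 = 3/12 = 0.2500
|beta|^2 = 1 - 3/12 = 9/12 = 0.7500
P(|1>) = |beta|^2 = 0.7500

0.7500


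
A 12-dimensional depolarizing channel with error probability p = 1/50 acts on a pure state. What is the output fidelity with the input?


F = (1-p) + p/d
= (1 - 0.0200) + 0.0200/12
= 0.9800 + 0.0017
= 0.9817

0.9817


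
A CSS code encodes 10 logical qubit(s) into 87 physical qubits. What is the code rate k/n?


Code rate R = k/n
= 10/87
= 0.1149

0.1149


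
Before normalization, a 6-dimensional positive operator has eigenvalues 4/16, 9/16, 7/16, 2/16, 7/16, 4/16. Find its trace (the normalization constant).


tr(M) = sum of eigenvalues
= 4/16 + 9/16 + 7/16 + 2/16 + 7/16 + 4/16
= 33/16
= 2.0625

2.0625


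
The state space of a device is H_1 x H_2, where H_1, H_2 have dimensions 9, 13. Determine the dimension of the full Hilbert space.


dim(H_1 x H_2) = 9 * 13
= 117

117


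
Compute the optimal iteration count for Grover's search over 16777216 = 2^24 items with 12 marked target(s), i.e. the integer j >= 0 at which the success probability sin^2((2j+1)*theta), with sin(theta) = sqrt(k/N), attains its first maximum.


After j Grover iterations the success probability is P(j) = sin^2((2j+1)*theta), where sin(theta) = sqrt(k/N).
N = 2^24 = 16777216, k = 12
sin(theta) = sqrt(k/N) = 0.0008457279334
theta = arcsin(sqrt(k/N)) = 0.0008457280342 rad
P(j) reaches its first maximum when (2j+1)*theta is as close as possible to pi/2, i.e. j = round(pi/(4*theta) - 1/2).
pi/(4*theta) - 1/2 = 928.1652
(For comparison, the common estimate pi/4 * sqrt(N/k) = 928.6653; the exact maximiser is used here.)
Optimal iterations = 928

928


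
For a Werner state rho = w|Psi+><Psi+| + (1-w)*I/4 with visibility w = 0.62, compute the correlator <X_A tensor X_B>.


|Psi+> = (|01> + |10>)/sqrt(2)
For the pure Bell state, <X_A X_B> = +1 (Bell-state Pauli correlator).
The maximally-mixed part I/4 has tr(I/4 * P tensor P) = 0 for any traceless Pauli P.
So <X_A X_B>_rho = w * (+1) + (1 - w) * 0
= 0.62 * (+1)
= 0.6200

0.6200


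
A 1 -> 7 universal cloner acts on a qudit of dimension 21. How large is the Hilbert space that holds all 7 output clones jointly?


Output space = H^(tensor 7) where dim(H) = 21
dim = 21^7
= 441 (after 2 factors)
= 9261 (after 3 factors)
= 194481 (after 4 factors)
= 4084101 (after 5 factors)
= 85766121 (after 6 factors)
= 1801088541 (after 7 factors)
= 1801088541

1801088541


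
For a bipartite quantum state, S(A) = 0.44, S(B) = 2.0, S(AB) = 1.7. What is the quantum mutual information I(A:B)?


I(A:B) = S(A) + S(B) - S(AB)
= 0.44 + 2.0 - 1.7
= 0.7400

0.7400


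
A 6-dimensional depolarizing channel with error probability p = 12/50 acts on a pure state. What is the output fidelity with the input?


F = (1-p) + p/d
= (1 - 0.2400) + 0.2400/6
= 0.7600 + 0.0400
= 0.8000

0.8000


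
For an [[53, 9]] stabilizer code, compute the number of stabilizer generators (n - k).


For an [[n,k]] stabilizer code:
Number of stabilizer generators = n - k
= 53 - 9
= 44

44


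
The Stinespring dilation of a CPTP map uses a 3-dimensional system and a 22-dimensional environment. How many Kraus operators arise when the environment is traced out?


Tracing out the environment in an orthonormal basis {|i>_E} gives Kraus operators K_i = <i|_E U |0>_E.
Number of Kraus operators = dim(H_env) = d_env
= 22

22


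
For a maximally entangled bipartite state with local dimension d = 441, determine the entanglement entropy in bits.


For a maximally entangled state in d x d:
S = log2(d) = log2(441)
= 8.7846

8.7846


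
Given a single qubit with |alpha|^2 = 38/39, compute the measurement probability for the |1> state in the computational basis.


|alpha|^2 = 38/39 = 0.9744
|beta|^2 = 1 - 38/39 = 1/39 = 0.0256
P(|1>) = |beta|^2 = 0.0256

0.0256


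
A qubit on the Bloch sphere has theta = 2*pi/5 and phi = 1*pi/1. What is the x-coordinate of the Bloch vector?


theta = 1.2566, phi = 3.1416
r_x = sin(theta)*cos(phi) = 0.9511 * -1.0000
r_x = -0.9511

-0.9511


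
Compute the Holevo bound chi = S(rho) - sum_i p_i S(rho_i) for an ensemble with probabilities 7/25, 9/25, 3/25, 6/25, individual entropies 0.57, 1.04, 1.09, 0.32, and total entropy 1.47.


chi = S(rho) - sum_i p_i * S(rho_i)
Weighted entropy = 7/25 * 0.57 + 9/25 * 1.04 + 3/25 * 1.09 + 6/25 * 0.32
= 0.7416
chi = 1.47 - 0.7416
= 0.7284

0.7284


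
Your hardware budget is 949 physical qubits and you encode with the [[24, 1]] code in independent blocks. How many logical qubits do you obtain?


Each code block uses 24 physical qubits for 1 logical qubit(s).
Number of complete blocks = floor(949 / 24) = 39
Logical qubits = 39 * 1
= 39

39


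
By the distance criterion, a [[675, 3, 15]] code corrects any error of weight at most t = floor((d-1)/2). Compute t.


Code parameters: [[675, 3, 15]], distance d = 15.
Number of correctable errors = floor((d-1)/2)
= floor((15 - 1)/2)
= floor(14/2)
= 7

7


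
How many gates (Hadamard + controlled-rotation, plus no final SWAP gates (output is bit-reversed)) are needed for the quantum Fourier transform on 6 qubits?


Hadamard gates: 6
Controlled rotations: n*(n-1)/2 = 6*5/2 = 15
SWAP gates: 0 (omitted)
Total = 6 + 15
= 21

21


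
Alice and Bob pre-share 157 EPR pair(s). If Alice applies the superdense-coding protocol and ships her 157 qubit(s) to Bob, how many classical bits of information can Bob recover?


Superdense coding allows 2 classical bits per shared entangled pair.
157 pair(s) -> 2 * 157 = 314 classical bits

314


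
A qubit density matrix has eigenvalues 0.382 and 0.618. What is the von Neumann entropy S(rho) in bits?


S = -p*log2(p) - (1-p)*log2(1-p)
p = 0.3820, 1-p = 0.6180
= -0.3820 * log2(0.3820) - 0.6180 * log2(0.6180)
= -(-0.5304) - (-0.4291)
= 0.9594

0.9594


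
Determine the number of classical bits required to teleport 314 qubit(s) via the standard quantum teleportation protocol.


Quantum teleportation requires 2 classical bits per qubit teleported.
314 qubit(s) -> 2 * 314 = 628 classical bits

628


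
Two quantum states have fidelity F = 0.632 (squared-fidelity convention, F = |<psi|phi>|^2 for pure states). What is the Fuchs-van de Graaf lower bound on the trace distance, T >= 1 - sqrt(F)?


Fuchs-van de Graaf (squared-fidelity convention): 1 - sqrt(F) <= T <= sqrt(1 - F).
Lower bound: T >= 1 - sqrt(F)
sqrt(F) = sqrt(0.632) = 0.7950
T >= 1 - 0.7950
T >= 0.2050

0.2050


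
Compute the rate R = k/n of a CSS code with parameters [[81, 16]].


Code rate R = k/n
= 16/81
= 0.1975

0.1975


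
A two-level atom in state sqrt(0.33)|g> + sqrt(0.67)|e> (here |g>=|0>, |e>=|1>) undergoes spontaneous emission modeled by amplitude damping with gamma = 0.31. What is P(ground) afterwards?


For amplitude damping with parameter gamma on state sqrt(a)|0> + sqrt(b)|1>:
alpha^2 = 0.33, beta^2 = 0.67
P(|0>) = alpha^2 + gamma * beta^2
= 0.33 + 0.31 * 0.67
= 0.33 + 0.2077
= 0.5377

0.5377


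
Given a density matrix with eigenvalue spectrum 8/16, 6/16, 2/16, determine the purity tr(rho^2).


tr(rho^2) = sum of eigenvalues squared
= (8/16)^2 + (6/16)^2 + (2/16)^2
= (64 + 36 + 4) / 256
= 104/256
= 0.4062

0.4062


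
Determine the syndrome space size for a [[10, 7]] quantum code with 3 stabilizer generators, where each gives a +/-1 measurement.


Each stabilizer generator gives a binary (+1 or -1) measurement outcome.
With 3 independent generators:
Total syndromes = 2^3
= 8

8


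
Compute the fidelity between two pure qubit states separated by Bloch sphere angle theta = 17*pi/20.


For states separated by angle theta on Bloch sphere:
F = cos^2(theta/2)
theta = 17*pi/20 = 2.6704
theta/2 = 1.3352
cos(theta/2) = 0.2334
F = 0.0545

0.0545


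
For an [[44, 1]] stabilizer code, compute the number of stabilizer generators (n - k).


For an [[n,k]] stabilizer code:
Number of stabilizer generators = n - k
= 44 - 1
= 43

43


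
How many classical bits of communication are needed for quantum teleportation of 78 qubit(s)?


Quantum teleportation requires 2 classical bits per qubit teleported.
78 qubit(s) -> 2 * 78 = 156 classical bits

156


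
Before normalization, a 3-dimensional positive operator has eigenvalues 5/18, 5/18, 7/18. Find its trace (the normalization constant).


tr(M) = sum of eigenvalues
= 5/18 + 5/18 + 7/18
= 17/18
= 0.9444

0.9444


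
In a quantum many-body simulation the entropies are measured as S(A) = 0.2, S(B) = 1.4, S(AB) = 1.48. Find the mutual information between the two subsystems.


I(A:B) = S(A) + S(B) - S(AB)
= 0.2 + 1.4 - 1.48
= 0.1200

0.1200


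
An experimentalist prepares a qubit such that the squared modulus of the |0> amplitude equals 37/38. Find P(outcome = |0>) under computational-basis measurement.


|alpha|^2 = 37/38 = 0.9737
|beta|^2 = 1 - 37/38 = 1/38 = 0.0263
P(|0>) = |alpha|^2 = 0.9737

0.9737


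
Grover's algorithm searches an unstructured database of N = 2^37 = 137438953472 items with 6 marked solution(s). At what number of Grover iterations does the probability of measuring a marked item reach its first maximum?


After j Grover iterations the success probability is P(j) = sin^2((2j+1)*theta), where sin(theta) = sqrt(k/N).
N = 2^37 = 137438953472, k = 6
sin(theta) = sqrt(k/N) = 6.60724948e-06
theta = arcsin(sqrt(k/N)) = 6.60724948e-06 rad
P(j) reaches its first maximum when (2j+1)*theta is as close as possible to pi/2, i.e. j = round(pi/(4*theta) - 1/2).
pi/(4*theta) - 1/2 = 118868.6551
(For comparison, the common estimate pi/4 * sqrt(N/k) = 118869.1551; the exact maximiser is used here.)
Optimal iterations = 118869

118869


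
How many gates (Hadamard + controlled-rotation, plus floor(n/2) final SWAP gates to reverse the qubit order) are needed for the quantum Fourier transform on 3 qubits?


Hadamard gates: 3
Controlled rotations: n*(n-1)/2 = 3*2/2 = 3
SWAP gates: floor(n/2) = floor(3/2) = 1
Total = 3 + 3 + 1
= 7

7


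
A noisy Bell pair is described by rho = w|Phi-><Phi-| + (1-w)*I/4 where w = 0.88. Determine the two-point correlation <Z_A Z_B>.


|Phi-> = (|00> - |11>)/sqrt(2)
For the pure Bell state, <Z_A Z_B> = +1 (Bell-state Pauli correlator).
The maximally-mixed part I/4 has tr(I/4 * P tensor P) = 0 for any traceless Pauli P.
So <Z_A Z_B>_rho = w * (+1) + (1 - w) * 0
= 0.88 * (+1)
= 0.8800

0.8800


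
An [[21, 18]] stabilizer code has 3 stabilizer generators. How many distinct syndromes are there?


Each stabilizer generator gives a binary (+1 or -1) measurement outcome.
With 3 independent generators:
Total syndromes = 2^3
= 8

8


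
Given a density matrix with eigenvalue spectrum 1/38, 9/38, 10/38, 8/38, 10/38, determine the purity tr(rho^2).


tr(rho^2) = sum of eigenvalues squared
= (1/38)^2 + (9/38)^2 + (10/38)^2 + (8/38)^2 + (10/38)^2
= (1 + 81 + 100 + 64 + 100) / 1444
= 346/1444
= 0.2396

0.2396


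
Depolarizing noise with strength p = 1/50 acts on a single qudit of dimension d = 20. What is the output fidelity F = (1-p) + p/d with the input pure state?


F = (1-p) + p/d
= (1 - 0.0200) + 0.0200/20
= 0.9800 + 0.0010
= 0.9810

0.9810


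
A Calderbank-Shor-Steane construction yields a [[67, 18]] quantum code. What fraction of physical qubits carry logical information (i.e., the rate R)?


Code rate R = k/n
= 18/67
= 0.2687

0.2687


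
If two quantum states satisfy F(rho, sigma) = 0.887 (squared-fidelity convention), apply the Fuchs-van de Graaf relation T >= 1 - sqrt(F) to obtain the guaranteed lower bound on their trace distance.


Fuchs-van de Graaf (squared-fidelity convention): 1 - sqrt(F) <= T <= sqrt(1 - F).
Lower bound: T >= 1 - sqrt(F)
sqrt(F) = sqrt(0.887) = 0.9418
T >= 1 - 0.9418
T >= 0.0582

0.0582


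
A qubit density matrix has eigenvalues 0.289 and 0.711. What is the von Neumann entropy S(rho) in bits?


S = -p*log2(p) - (1-p)*log2(1-p)
p = 0.2890, 1-p = 0.7110
= -0.2890 * log2(0.2890) - 0.7110 * log2(0.7110)
= -(-0.5176) - (-0.3499)
= 0.8674

0.8674


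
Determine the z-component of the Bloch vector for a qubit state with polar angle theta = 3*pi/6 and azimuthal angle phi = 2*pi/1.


theta = 1.5708, phi = 6.2832
r_z = cos(theta) = 0.0000

0.0000


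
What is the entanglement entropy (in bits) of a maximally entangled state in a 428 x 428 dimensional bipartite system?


For a maximally entangled state in d x d:
S = log2(d) = log2(428)
= 8.7415

8.7415


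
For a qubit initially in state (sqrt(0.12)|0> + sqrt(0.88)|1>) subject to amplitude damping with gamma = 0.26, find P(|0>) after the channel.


For amplitude damping with parameter gamma on state sqrt(a)|0> + sqrt(b)|1>:
alpha^2 = 0.12, beta^2 = 0.88
P(|0>) = alpha^2 + gamma * beta^2
= 0.12 + 0.26 * 0.88
= 0.12 + 0.2288
= 0.3488

0.3488


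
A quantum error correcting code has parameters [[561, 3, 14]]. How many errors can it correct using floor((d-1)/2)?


Code parameters: [[561, 3, 14]], distance d = 14.
Number of correctable errors = floor((d-1)/2)
= floor((14 - 1)/2)
= floor(13/2)
= 6

6


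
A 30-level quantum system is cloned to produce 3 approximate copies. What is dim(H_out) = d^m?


Output space = H^(tensor 3) where dim(H) = 30
dim = 30^3
= 900 (after 2 factors)
= 27000 (after 3 factors)
= 27000

27000


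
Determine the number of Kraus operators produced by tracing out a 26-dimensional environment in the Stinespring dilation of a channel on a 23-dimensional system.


Tracing out the environment in an orthonormal basis {|i>_E} gives Kraus operators K_i = <i|_E U |0>_E.
Number of Kraus operators = dim(H_env) = d_env
= 26

26


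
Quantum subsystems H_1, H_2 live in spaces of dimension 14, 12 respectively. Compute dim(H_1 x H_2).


dim(H_1 x H_2) = 14 * 12
= 168

168


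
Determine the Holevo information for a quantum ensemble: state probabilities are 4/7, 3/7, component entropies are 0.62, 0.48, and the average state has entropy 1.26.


chi = S(rho) - sum_i p_i * S(rho_i)
Weighted entropy = 4/7 * 0.62 + 3/7 * 0.48
= 0.5600
chi = 1.26 - 0.5600
= 0.7000

0.7000


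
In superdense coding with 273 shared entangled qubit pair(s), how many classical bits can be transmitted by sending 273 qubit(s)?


Superdense coding allows 2 classical bits per shared entangled pair.
273 pair(s) -> 2 * 273 = 546 classical bits

546


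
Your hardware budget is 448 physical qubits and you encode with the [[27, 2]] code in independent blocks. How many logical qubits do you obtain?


Each code block uses 27 physical qubits for 2 logical qubit(s).
Number of complete blocks = floor(448 / 27) = 16
Logical qubits = 16 * 2
= 32

32


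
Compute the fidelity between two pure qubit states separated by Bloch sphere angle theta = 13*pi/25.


For states separated by angle theta on Bloch sphere:
F = cos^2(theta/2)
theta = 13*pi/25 = 1.6336
theta/2 = 0.8168
cos(theta/2) = 0.6845
F = 0.4686

0.4686


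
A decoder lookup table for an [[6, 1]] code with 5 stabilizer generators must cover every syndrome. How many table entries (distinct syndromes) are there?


Each stabilizer generator gives a binary (+1 or -1) measurement outcome.
With 5 independent generators:
Total syndromes = 2^5
= 32

32


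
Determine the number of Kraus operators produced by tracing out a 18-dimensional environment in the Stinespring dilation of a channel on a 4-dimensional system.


Tracing out the environment in an orthonormal basis {|i>_E} gives Kraus operators K_i = <i|_E U |0>_E.
Number of Kraus operators = dim(H_env) = d_env
= 18

18


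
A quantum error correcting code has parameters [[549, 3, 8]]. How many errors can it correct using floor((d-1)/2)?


Code parameters: [[549, 3, 8]], distance d = 8.
Number of correctable errors = floor((d-1)/2)
= floor((8 - 1)/2)
= floor(7/2)
= 3

3


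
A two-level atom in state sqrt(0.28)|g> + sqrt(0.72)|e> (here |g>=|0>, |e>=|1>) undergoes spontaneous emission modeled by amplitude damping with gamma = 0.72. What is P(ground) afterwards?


For amplitude damping with parameter gamma on state sqrt(a)|0> + sqrt(b)|1>:
alpha^2 = 0.28, beta^2 = 0.72
P(|0>) = alpha^2 + gamma * beta^2
= 0.28 + 0.72 * 0.72
= 0.28 + 0.5184
= 0.7984

0.7984


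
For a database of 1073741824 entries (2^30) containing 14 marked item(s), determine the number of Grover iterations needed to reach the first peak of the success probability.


After j Grover iterations the success probability is P(j) = sin^2((2j+1)*theta), where sin(theta) = sqrt(k/N).
N = 2^30 = 1073741824, k = 14
sin(theta) = sqrt(k/N) = 0.0001141863216
theta = arcsin(sqrt(k/N)) = 0.0001141863219 rad
P(j) reaches its first maximum when (2j+1)*theta is as close as possible to pi/2, i.e. j = round(pi/(4*theta) - 1/2).
pi/(4*theta) - 1/2 = 6877.7158
(For comparison, the common estimate pi/4 * sqrt(N/k) = 6878.2158; the exact maximiser is used here.)
Optimal iterations = 6878

6878


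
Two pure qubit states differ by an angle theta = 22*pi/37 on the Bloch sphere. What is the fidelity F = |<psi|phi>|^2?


For states separated by angle theta on Bloch sphere:
F = cos^2(theta/2)
theta = 22*pi/37 = 1.8680
theta/2 = 0.9340
cos(theta/2) = 0.5946
F = 0.3536

0.3536


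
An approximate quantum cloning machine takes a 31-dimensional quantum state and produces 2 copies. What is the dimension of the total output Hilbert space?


Output space = H^(tensor 2) where dim(H) = 31
dim = 31^2
= 961

961


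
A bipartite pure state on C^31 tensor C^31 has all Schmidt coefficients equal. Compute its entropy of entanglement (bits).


For a maximally entangled state in d x d:
S = log2(d) = log2(31)
= 4.9542

4.9542


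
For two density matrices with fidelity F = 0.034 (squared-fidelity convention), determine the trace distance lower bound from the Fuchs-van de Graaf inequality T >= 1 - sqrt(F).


Fuchs-van de Graaf (squared-fidelity convention): 1 - sqrt(F) <= T <= sqrt(1 - F).
Lower bound: T >= 1 - sqrt(F)
sqrt(F) = sqrt(0.034) = 0.1844
T >= 1 - 0.1844
T >= 0.8156

0.8156


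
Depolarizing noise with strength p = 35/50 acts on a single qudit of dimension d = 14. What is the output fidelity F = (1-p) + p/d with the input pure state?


F = (1-p) + p/d
= (1 - 0.7000) + 0.7000/14
= 0.3000 + 0.0500
= 0.3500

0.3500


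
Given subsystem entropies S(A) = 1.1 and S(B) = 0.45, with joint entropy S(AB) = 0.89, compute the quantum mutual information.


I(A:B) = S(A) + S(B) - S(AB)
= 1.1 + 0.45 - 0.89
= 0.6600

0.6600


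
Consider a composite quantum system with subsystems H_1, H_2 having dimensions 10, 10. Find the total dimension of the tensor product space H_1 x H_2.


dim(H_1 x H_2) = 10 * 10
= 100

100


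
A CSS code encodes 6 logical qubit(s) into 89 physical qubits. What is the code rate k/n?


Code rate R = k/n
= 6/89
= 0.0674

0.0674


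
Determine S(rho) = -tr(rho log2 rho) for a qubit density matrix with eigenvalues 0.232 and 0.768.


S = -p*log2(p) - (1-p)*log2(1-p)
p = 0.2320, 1-p = 0.7680
= -0.2320 * log2(0.2320) - 0.7680 * log2(0.7680)
= -(-0.4890) - (-0.2925)
= 0.7815

0.7815


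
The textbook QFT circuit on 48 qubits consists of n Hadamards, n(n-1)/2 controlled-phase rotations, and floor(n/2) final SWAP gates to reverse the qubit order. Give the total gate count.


Hadamard gates: 48
Controlled rotations: n*(n-1)/2 = 48*47/2 = 1128
SWAP gates: floor(n/2) = floor(48/2) = 24
Total = 48 + 1128 + 24
= 1200

1200


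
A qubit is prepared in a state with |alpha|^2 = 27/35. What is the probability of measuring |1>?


|alpha|^2 = 27/35 = 0.7714
|beta|^2 = 1 - 27/35 = 8/35 = 0.2286
P(|1>) = |beta|^2 = 0.2286

0.2286


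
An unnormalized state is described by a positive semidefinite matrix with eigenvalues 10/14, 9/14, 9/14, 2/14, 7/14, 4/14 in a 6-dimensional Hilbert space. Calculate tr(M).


tr(M) = sum of eigenvalues
= 10/14 + 9/14 + 9/14 + 2/14 + 7/14 + 4/14
= 41/14
= 2.9286

2.9286


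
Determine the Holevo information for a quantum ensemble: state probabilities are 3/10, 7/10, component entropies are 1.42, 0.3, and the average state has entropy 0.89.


chi = S(rho) - sum_i p_i * S(rho_i)
Weighted entropy = 3/10 * 1.42 + 7/10 * 0.3
= 0.6360
chi = 0.89 - 0.6360
= 0.2540

0.2540


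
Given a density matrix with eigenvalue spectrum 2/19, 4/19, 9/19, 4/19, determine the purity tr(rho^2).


tr(rho^2) = sum of eigenvalues squared
= (2/19)^2 + (4/19)^2 + (9/19)^2 + (4/19)^2
= (4 + 16 + 81 + 16) / 361
= 117/361
= 0.3241

0.3241


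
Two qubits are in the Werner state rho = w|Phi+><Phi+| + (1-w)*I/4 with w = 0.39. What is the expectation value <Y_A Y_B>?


|Phi+> = (|00> + |11>)/sqrt(2)
For the pure Bell state, <Y_A Y_B> = -1 (Bell-state Pauli correlator).
The maximally-mixed part I/4 has tr(I/4 * P tensor P) = 0 for any traceless Pauli P.
So <Y_A Y_B>_rho = w * (-1) + (1 - w) * 0
= 0.39 * (-1)
= -0.3900

-0.3900


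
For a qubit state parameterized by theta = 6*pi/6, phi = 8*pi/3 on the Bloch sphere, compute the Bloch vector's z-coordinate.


theta = 3.1416, phi = 8.3776
r_z = cos(theta) = -1.0000

-1.0000


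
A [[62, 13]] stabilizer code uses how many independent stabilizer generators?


For an [[n,k]] stabilizer code:
Number of stabilizer generators = n - k
= 62 - 13
= 49

49


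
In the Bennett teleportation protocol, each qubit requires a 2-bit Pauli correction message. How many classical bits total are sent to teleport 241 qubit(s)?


Quantum teleportation requires 2 classical bits per qubit teleported.
241 qubit(s) -> 2 * 241 = 482 classical bits

482


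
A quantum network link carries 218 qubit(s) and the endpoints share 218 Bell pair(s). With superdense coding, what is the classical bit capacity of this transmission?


Superdense coding allows 2 classical bits per shared entangled pair.
218 pair(s) -> 2 * 218 = 436 classical bits

436


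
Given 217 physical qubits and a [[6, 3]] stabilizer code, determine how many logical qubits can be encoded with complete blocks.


Each code block uses 6 physical qubits for 3 logical qubit(s).
Number of complete blocks = floor(217 / 6) = 36
Logical qubits = 36 * 3
= 108

108


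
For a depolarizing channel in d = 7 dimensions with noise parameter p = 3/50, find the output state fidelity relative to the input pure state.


F = (1-p) + p/d
= (1 - 0.0600) + 0.0600/7
= 0.9400 + 0.0086
= 0.9486

0.9486


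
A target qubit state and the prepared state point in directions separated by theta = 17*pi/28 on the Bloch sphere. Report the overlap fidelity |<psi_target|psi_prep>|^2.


For states separated by angle theta on Bloch sphere:
F = cos^2(theta/2)
theta = 17*pi/28 = 1.9074
theta/2 = 0.9537
cos(theta/2) = 0.5787
F = 0.3349

0.3349


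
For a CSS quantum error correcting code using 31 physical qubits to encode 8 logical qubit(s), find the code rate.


Code rate R = k/n
= 8/31
= 0.2581

0.2581


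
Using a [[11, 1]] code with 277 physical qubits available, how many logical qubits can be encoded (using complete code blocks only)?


Each code block uses 11 physical qubits for 1 logical qubit(s).
Number of complete blocks = floor(277 / 11) = 25
Logical qubits = 25 * 1
= 25

25


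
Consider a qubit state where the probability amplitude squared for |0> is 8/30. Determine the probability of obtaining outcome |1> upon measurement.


|alpha|^2 = 8/30 = 0.2667
|beta|^2 = 1 - 8/30 = 22/30 = 0.7333
P(|1>) = |beta|^2 = 0.7333

0.7333


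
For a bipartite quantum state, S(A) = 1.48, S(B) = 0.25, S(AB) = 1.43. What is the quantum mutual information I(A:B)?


I(A:B) = S(A) + S(B) - S(AB)
= 1.48 + 0.25 - 1.43
= 0.3000

0.3000


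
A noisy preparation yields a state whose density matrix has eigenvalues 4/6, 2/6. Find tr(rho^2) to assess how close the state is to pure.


tr(rho^2) = sum of eigenvalues squared
= (4/6)^2 + (2/6)^2
= (16 + 4) / 36
= 20/36
= 0.5556

0.5556


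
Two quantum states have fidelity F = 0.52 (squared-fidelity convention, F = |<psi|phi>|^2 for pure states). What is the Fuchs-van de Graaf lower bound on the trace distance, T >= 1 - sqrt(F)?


Fuchs-van de Graaf (squared-fidelity convention): 1 - sqrt(F) <= T <= sqrt(1 - F).
Lower bound: T >= 1 - sqrt(F)
sqrt(F) = sqrt(0.52) = 0.7211
T >= 1 - 0.7211
T >= 0.2789

0.2789


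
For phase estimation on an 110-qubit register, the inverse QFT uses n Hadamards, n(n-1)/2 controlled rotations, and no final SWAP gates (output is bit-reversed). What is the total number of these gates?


Hadamard gates: 110
Controlled rotations: n*(n-1)/2 = 110*109/2 = 5995
SWAP gates: 0 (omitted)
Total = 110 + 5995
= 6105

6105


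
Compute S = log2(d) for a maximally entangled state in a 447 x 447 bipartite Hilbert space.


For a maximally entangled state in d x d:
S = log2(d) = log2(447)
= 8.8041

8.8041


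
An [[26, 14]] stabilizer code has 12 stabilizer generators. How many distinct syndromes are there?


Each stabilizer generator gives a binary (+1 or -1) measurement outcome.
With 12 independent generators:
Total syndromes = 2^12
= 4096

4096


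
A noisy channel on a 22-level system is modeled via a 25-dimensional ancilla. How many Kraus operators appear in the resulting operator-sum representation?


Tracing out the environment in an orthonormal basis {|i>_E} gives Kraus operators K_i = <i|_E U |0>_E.
Number of Kraus operators = dim(H_env) = d_env
= 25

25


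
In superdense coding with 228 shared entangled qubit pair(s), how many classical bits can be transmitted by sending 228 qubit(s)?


Superdense coding allows 2 classical bits per shared entangled pair.
228 pair(s) -> 2 * 228 = 456 classical bits

456


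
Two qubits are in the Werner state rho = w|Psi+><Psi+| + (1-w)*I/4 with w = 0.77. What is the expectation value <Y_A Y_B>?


|Psi+> = (|01> + |10>)/sqrt(2)
For the pure Bell state, <Y_A Y_B> = +1 (Bell-state Pauli correlator).
The maximally-mixed part I/4 has tr(I/4 * P tensor P) = 0 for any traceless Pauli P.
So <Y_A Y_B>_rho = w * (+1) + (1 - w) * 0
= 0.77 * (+1)
= 0.7700

0.7700


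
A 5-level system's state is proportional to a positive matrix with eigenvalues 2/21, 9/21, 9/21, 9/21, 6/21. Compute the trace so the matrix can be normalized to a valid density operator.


tr(M) = sum of eigenvalues
= 2/21 + 9/21 + 9/21 + 9/21 + 6/21
= 35/21
= 1.6667

1.6667


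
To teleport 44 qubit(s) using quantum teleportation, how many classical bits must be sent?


Quantum teleportation requires 2 classical bits per qubit teleported.
44 qubit(s) -> 2 * 44 = 88 classical bits

88


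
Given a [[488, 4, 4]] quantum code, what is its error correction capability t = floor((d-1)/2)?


Code parameters: [[488, 4, 4]], distance d = 4.
Number of correctable errors = floor((d-1)/2)
= floor((4 - 1)/2)
= floor(3/2)
= 1

1


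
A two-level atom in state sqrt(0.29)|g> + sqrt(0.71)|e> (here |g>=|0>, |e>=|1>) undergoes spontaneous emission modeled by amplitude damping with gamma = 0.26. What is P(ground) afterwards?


For amplitude damping with parameter gamma on state sqrt(a)|0> + sqrt(b)|1>:
alpha^2 = 0.29, beta^2 = 0.71
P(|0>) = alpha^2 + gamma * beta^2
= 0.29 + 0.26 * 0.71
= 0.29 + 0.1846
= 0.4746

0.4746


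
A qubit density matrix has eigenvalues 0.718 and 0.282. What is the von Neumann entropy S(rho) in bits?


S = -p*log2(p) - (1-p)*log2(1-p)
p = 0.7180, 1-p = 0.2820
= -0.7180 * log2(0.7180) - 0.2820 * log2(0.2820)
= -(-0.3432) - (-0.5150)
= 0.8582

0.8582


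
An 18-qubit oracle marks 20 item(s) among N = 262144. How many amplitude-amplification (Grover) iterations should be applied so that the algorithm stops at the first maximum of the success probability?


After j Grover iterations the success probability is P(j) = sin^2((2j+1)*theta), where sin(theta) = sqrt(k/N).
N = 2^18 = 262144, k = 20
sin(theta) = sqrt(k/N) = 0.008734640537
theta = arcsin(sqrt(k/N)) = 0.008734751608 rad
P(j) reaches its first maximum when (2j+1)*theta is as close as possible to pi/2, i.e. j = round(pi/(4*theta) - 1/2).
pi/(4*theta) - 1/2 = 89.4165
(For comparison, the common estimate pi/4 * sqrt(N/k) = 89.9176; the exact maximiser is used here.)
Optimal iterations = 89

89


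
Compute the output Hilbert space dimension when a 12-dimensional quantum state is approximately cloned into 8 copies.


Output space = H^(tensor 8) where dim(H) = 12
dim = 12^8
= 144 (after 2 factors)
= 1728 (after 3 factors)
= 20736 (after 4 factors)
= 248832 (after 5 factors)
= 2985984 (after 6 factors)
= 35831808 (after 7 factors)
= 429981696 (after 8 factors)
= 429981696

429981696


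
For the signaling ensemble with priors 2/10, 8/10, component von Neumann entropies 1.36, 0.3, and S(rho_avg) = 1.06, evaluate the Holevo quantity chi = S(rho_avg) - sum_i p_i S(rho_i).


chi = S(rho) - sum_i p_i * S(rho_i)
Weighted entropy = 2/10 * 1.36 + 8/10 * 0.3
= 0.5120
chi = 1.06 - 0.5120
= 0.5480

0.5480


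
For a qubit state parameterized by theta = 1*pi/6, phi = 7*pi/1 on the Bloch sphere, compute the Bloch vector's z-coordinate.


theta = 0.5236, phi = 21.9911
r_z = cos(theta) = 0.8660

0.8660


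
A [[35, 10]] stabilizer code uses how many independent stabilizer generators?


For an [[n,k]] stabilizer code:
Number of stabilizer generators = n - k
= 35 - 10
= 25

25


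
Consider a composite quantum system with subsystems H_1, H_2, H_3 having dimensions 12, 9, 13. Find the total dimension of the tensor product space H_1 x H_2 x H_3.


dim(H_1 x H_2 x H_3) = 12 * 9 * 13
= 108 * 13
= 1404

1404


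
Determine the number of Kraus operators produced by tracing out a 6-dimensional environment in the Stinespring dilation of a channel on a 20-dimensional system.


Tracing out the environment in an orthonormal basis {|i>_E} gives Kraus operators K_i = <i|_E U |0>_E.
Number of Kraus operators = dim(H_env) = d_env
= 6

6


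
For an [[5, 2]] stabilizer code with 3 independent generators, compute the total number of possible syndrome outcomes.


Each stabilizer generator gives a binary (+1 or -1) measurement outcome.
With 3 independent generators:
Total syndromes = 2^3
= 8

8


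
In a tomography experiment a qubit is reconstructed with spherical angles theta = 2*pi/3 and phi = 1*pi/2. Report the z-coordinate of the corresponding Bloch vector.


theta = 2.0944, phi = 1.5708
r_z = cos(theta) = -0.5000

-0.5000


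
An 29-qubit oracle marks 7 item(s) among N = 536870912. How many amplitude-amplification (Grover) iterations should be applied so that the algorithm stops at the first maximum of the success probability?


After j Grover iterations the success probability is P(j) = sin^2((2j+1)*theta), where sin(theta) = sqrt(k/N).
N = 2^29 = 536870912, k = 7
sin(theta) = sqrt(k/N) = 0.0001141863216
theta = arcsin(sqrt(k/N)) = 0.0001141863219 rad
P(j) reaches its first maximum when (2j+1)*theta is as close as possible to pi/2, i.e. j = round(pi/(4*theta) - 1/2).
pi/(4*theta) - 1/2 = 6877.7158
(For comparison, the common estimate pi/4 * sqrt(N/k) = 6878.2158; the exact maximiser is used here.)
Optimal iterations = 6878

6878


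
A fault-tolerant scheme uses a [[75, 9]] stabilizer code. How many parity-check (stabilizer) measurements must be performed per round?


For an [[n,k]] stabilizer code:
Number of stabilizer generators = n - k
= 75 - 9
= 66

66


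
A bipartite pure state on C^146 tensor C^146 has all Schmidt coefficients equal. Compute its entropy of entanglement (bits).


For a maximally entangled state in d x d:
S = log2(d) = log2(146)
= 7.1898

7.1898


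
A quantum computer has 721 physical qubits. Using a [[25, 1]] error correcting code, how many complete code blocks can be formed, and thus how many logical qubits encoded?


Each code block uses 25 physical qubits for 1 logical qubit(s).
Number of complete blocks = floor(721 / 25) = 28
Logical qubits = 28 * 1
= 28

28


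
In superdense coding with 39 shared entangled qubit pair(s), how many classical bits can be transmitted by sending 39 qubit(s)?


Superdense coding allows 2 classical bits per shared entangled pair.
39 pair(s) -> 2 * 39 = 78 classical bits

78


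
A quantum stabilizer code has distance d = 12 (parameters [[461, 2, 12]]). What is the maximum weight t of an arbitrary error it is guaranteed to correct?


Code parameters: [[461, 2, 12]], distance d = 12.
Number of correctable errors = floor((d-1)/2)
= floor((12 - 1)/2)
= floor(11/2)
= 5

5


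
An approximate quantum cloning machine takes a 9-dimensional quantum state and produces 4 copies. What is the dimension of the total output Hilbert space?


Output space = H^(tensor 4) where dim(H) = 9
dim = 9^4
= 81 (after 2 factors)
= 729 (after 3 factors)
= 6561 (after 4 factors)
= 6561

6561


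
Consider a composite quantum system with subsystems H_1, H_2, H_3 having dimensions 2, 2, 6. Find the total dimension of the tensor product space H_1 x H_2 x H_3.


dim(H_1 x H_2 x H_3) = 2 * 2 * 6
= 4 * 6
= 24

24


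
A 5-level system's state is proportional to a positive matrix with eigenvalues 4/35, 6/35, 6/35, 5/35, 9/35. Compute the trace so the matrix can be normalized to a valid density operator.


tr(M) = sum of eigenvalues
= 4/35 + 6/35 + 6/35 + 5/35 + 9/35
= 30/35
= 0.8571

0.8571
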